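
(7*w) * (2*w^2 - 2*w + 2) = 14*w^3 - 14*w^2 + 14*w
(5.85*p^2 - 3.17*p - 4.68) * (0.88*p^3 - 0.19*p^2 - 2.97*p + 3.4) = 5.148*p^5 - 3.9011*p^4 - 20.8906*p^3 + 30.1941*p^2 + 3.1216*p - 15.912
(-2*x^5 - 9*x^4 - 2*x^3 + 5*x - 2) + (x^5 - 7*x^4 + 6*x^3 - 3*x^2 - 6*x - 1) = -x^5 - 16*x^4 + 4*x^3 - 3*x^2 - x - 3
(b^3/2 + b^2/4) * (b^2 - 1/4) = b^5/2 + b^4/4 - b^3/8 - b^2/16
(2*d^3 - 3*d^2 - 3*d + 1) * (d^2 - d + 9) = 2*d^5 - 5*d^4 + 18*d^3 - 23*d^2 - 28*d + 9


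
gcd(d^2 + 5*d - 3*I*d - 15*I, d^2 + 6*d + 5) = d + 5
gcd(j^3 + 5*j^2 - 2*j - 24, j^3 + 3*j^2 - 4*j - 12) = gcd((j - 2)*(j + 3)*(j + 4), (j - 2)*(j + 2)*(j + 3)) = j^2 + j - 6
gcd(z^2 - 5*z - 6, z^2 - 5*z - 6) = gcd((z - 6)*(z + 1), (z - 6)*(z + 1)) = z^2 - 5*z - 6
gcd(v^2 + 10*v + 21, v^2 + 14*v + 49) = v + 7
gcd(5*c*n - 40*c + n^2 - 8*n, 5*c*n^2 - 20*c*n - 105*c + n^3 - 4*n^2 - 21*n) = 5*c + n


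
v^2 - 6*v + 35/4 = (v - 7/2)*(v - 5/2)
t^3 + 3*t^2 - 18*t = t*(t - 3)*(t + 6)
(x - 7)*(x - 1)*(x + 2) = x^3 - 6*x^2 - 9*x + 14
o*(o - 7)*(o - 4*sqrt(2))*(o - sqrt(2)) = o^4 - 5*sqrt(2)*o^3 - 7*o^3 + 8*o^2 + 35*sqrt(2)*o^2 - 56*o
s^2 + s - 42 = (s - 6)*(s + 7)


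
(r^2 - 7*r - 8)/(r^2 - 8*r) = (r + 1)/r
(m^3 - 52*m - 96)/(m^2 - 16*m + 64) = (m^2 + 8*m + 12)/(m - 8)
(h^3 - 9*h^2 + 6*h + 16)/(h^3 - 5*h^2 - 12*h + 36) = (h^2 - 7*h - 8)/(h^2 - 3*h - 18)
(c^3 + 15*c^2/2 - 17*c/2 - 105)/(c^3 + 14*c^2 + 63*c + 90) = (c - 7/2)/(c + 3)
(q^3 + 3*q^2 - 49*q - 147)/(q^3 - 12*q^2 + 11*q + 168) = (q + 7)/(q - 8)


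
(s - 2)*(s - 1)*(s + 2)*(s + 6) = s^4 + 5*s^3 - 10*s^2 - 20*s + 24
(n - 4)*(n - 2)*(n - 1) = n^3 - 7*n^2 + 14*n - 8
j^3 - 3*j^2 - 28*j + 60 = (j - 6)*(j - 2)*(j + 5)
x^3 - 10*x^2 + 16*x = x*(x - 8)*(x - 2)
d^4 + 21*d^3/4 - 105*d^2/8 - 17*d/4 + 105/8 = (d - 3/2)*(d - 5/4)*(d + 1)*(d + 7)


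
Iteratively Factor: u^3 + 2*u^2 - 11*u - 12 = (u + 4)*(u^2 - 2*u - 3) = (u + 1)*(u + 4)*(u - 3)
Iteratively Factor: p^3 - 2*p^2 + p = (p)*(p^2 - 2*p + 1) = p*(p - 1)*(p - 1)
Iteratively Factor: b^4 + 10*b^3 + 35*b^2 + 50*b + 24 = (b + 1)*(b^3 + 9*b^2 + 26*b + 24) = (b + 1)*(b + 2)*(b^2 + 7*b + 12) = (b + 1)*(b + 2)*(b + 4)*(b + 3)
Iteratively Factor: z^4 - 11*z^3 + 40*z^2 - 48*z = (z - 4)*(z^3 - 7*z^2 + 12*z) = z*(z - 4)*(z^2 - 7*z + 12) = z*(z - 4)*(z - 3)*(z - 4)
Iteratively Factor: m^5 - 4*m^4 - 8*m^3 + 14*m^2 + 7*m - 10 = (m + 2)*(m^4 - 6*m^3 + 4*m^2 + 6*m - 5) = (m - 1)*(m + 2)*(m^3 - 5*m^2 - m + 5) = (m - 1)*(m + 1)*(m + 2)*(m^2 - 6*m + 5) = (m - 5)*(m - 1)*(m + 1)*(m + 2)*(m - 1)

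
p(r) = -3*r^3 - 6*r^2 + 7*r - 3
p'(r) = -9*r^2 - 12*r + 7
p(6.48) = -1025.88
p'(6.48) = -448.67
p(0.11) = -2.31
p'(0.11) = 5.57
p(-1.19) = -14.77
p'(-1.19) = 8.54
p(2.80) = -96.30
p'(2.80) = -97.16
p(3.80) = -227.66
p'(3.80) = -168.56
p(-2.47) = -11.69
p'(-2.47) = -18.27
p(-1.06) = -13.59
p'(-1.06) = 9.61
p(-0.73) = -10.14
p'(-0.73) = 10.96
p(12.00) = -5967.00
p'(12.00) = -1433.00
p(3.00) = -117.00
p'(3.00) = -110.00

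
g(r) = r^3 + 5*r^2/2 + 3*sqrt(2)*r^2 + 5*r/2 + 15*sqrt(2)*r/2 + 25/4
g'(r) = 3*r^2 + 5*r + 6*sqrt(2)*r + 5/2 + 15*sqrt(2)/2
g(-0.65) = 0.30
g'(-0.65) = 5.61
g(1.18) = 32.75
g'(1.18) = 33.20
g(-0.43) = 1.78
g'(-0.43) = 7.86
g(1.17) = 32.42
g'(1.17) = 32.99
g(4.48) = 290.21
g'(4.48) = 133.73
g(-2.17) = -0.66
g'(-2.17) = -2.03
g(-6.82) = -86.74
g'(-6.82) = 60.67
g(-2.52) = 0.04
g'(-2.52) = -1.83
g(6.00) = 543.62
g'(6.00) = 202.02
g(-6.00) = -45.65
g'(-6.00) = 40.19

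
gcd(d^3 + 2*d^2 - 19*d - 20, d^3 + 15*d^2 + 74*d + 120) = d + 5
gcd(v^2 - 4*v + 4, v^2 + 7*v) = 1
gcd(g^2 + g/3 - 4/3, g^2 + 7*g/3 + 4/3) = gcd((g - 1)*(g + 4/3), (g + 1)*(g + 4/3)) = g + 4/3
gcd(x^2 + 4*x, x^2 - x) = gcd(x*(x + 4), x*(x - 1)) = x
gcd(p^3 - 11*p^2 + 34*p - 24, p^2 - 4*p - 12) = p - 6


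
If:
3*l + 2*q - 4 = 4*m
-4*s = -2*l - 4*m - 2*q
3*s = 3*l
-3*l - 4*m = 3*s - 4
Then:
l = 12/17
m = -1/17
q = 14/17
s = 12/17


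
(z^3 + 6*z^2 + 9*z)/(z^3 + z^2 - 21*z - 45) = z/(z - 5)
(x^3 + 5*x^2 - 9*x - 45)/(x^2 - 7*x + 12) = (x^2 + 8*x + 15)/(x - 4)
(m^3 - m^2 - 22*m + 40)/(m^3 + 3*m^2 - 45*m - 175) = (m^2 - 6*m + 8)/(m^2 - 2*m - 35)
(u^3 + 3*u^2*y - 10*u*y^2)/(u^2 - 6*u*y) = (u^2 + 3*u*y - 10*y^2)/(u - 6*y)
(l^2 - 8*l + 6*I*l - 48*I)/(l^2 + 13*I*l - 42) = (l - 8)/(l + 7*I)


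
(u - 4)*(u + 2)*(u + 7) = u^3 + 5*u^2 - 22*u - 56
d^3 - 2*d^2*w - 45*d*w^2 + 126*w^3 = (d - 6*w)*(d - 3*w)*(d + 7*w)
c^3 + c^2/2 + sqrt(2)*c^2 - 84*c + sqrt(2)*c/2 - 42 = (c + 1/2)*(c - 6*sqrt(2))*(c + 7*sqrt(2))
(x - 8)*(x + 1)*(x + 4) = x^3 - 3*x^2 - 36*x - 32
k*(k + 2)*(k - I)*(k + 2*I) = k^4 + 2*k^3 + I*k^3 + 2*k^2 + 2*I*k^2 + 4*k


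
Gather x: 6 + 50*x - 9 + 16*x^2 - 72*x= 16*x^2 - 22*x - 3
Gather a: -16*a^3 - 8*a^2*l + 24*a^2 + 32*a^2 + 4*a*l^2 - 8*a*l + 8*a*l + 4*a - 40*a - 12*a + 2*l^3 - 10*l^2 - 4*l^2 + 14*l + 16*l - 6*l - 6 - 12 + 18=-16*a^3 + a^2*(56 - 8*l) + a*(4*l^2 - 48) + 2*l^3 - 14*l^2 + 24*l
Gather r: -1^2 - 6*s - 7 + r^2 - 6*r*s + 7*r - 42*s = r^2 + r*(7 - 6*s) - 48*s - 8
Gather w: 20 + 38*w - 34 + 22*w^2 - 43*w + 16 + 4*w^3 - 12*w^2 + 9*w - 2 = 4*w^3 + 10*w^2 + 4*w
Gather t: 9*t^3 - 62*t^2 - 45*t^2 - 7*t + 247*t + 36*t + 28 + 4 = 9*t^3 - 107*t^2 + 276*t + 32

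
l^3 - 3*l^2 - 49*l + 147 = (l - 7)*(l - 3)*(l + 7)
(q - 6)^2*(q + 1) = q^3 - 11*q^2 + 24*q + 36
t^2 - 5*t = t*(t - 5)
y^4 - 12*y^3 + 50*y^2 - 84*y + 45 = (y - 5)*(y - 3)^2*(y - 1)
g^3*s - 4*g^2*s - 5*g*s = g*(g - 5)*(g*s + s)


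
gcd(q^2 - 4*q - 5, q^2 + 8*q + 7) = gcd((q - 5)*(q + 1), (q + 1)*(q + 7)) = q + 1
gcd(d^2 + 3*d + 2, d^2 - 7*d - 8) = d + 1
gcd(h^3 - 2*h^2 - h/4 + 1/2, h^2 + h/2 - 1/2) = h - 1/2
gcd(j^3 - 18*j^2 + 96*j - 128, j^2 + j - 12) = 1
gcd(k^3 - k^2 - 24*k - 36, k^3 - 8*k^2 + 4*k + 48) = k^2 - 4*k - 12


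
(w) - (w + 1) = -1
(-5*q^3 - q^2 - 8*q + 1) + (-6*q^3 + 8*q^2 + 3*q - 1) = -11*q^3 + 7*q^2 - 5*q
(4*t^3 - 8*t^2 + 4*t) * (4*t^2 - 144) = 16*t^5 - 32*t^4 - 560*t^3 + 1152*t^2 - 576*t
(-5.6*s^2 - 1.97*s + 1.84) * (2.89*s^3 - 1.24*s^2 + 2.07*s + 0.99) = -16.184*s^5 + 1.2507*s^4 - 3.8316*s^3 - 11.9035*s^2 + 1.8585*s + 1.8216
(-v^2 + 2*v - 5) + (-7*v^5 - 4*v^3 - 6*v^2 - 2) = -7*v^5 - 4*v^3 - 7*v^2 + 2*v - 7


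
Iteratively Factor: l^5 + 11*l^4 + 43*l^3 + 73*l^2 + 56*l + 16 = (l + 4)*(l^4 + 7*l^3 + 15*l^2 + 13*l + 4) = (l + 1)*(l + 4)*(l^3 + 6*l^2 + 9*l + 4) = (l + 1)*(l + 4)^2*(l^2 + 2*l + 1) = (l + 1)^2*(l + 4)^2*(l + 1)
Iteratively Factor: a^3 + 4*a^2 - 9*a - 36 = (a + 3)*(a^2 + a - 12) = (a - 3)*(a + 3)*(a + 4)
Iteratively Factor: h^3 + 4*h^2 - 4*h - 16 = (h + 2)*(h^2 + 2*h - 8) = (h + 2)*(h + 4)*(h - 2)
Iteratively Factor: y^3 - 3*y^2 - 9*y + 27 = (y - 3)*(y^2 - 9) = (y - 3)*(y + 3)*(y - 3)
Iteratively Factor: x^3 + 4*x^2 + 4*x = (x + 2)*(x^2 + 2*x) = x*(x + 2)*(x + 2)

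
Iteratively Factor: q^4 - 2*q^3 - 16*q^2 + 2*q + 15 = (q - 5)*(q^3 + 3*q^2 - q - 3) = (q - 5)*(q + 3)*(q^2 - 1) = (q - 5)*(q - 1)*(q + 3)*(q + 1)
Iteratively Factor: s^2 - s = (s)*(s - 1)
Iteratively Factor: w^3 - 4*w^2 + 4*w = (w - 2)*(w^2 - 2*w) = w*(w - 2)*(w - 2)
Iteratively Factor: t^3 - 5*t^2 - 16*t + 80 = (t + 4)*(t^2 - 9*t + 20) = (t - 5)*(t + 4)*(t - 4)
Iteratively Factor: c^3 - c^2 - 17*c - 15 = (c + 1)*(c^2 - 2*c - 15) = (c + 1)*(c + 3)*(c - 5)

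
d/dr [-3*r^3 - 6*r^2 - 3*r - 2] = -9*r^2 - 12*r - 3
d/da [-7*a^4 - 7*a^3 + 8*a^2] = a*(-28*a^2 - 21*a + 16)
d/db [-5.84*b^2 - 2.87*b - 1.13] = -11.68*b - 2.87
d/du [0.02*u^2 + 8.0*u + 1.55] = 0.04*u + 8.0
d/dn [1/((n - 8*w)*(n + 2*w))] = 2*(-n + 3*w)/(n^4 - 12*n^3*w + 4*n^2*w^2 + 192*n*w^3 + 256*w^4)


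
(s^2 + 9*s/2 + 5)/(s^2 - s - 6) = (s + 5/2)/(s - 3)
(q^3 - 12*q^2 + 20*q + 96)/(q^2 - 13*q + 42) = (q^2 - 6*q - 16)/(q - 7)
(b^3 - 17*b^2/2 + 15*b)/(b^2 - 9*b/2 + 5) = b*(b - 6)/(b - 2)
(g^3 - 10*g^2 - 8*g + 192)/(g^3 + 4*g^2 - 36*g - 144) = (g - 8)/(g + 6)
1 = 1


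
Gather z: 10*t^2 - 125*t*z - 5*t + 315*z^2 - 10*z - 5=10*t^2 - 5*t + 315*z^2 + z*(-125*t - 10) - 5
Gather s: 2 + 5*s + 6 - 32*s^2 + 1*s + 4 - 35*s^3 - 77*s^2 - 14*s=-35*s^3 - 109*s^2 - 8*s + 12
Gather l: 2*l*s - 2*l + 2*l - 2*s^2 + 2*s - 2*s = 2*l*s - 2*s^2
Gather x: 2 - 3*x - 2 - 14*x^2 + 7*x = -14*x^2 + 4*x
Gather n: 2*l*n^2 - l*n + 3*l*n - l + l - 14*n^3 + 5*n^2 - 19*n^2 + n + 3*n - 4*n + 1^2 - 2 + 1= 2*l*n - 14*n^3 + n^2*(2*l - 14)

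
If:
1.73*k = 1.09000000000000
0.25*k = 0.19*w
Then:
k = 0.63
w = 0.83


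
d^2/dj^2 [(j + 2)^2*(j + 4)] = 6*j + 16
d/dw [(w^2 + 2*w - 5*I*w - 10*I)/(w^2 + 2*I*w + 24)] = (w^2*(-2 + 7*I) + w*(48 + 20*I) + 28 - 120*I)/(w^4 + 4*I*w^3 + 44*w^2 + 96*I*w + 576)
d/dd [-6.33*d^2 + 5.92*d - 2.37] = 5.92 - 12.66*d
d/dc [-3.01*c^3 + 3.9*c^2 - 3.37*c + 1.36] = -9.03*c^2 + 7.8*c - 3.37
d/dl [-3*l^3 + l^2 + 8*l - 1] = -9*l^2 + 2*l + 8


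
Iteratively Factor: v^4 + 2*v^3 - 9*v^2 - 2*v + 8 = (v + 1)*(v^3 + v^2 - 10*v + 8) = (v - 2)*(v + 1)*(v^2 + 3*v - 4) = (v - 2)*(v - 1)*(v + 1)*(v + 4)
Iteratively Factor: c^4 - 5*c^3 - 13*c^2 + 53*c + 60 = (c + 3)*(c^3 - 8*c^2 + 11*c + 20) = (c - 4)*(c + 3)*(c^2 - 4*c - 5) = (c - 5)*(c - 4)*(c + 3)*(c + 1)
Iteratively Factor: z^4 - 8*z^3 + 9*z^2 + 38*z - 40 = (z - 4)*(z^3 - 4*z^2 - 7*z + 10) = (z - 4)*(z + 2)*(z^2 - 6*z + 5) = (z - 4)*(z - 1)*(z + 2)*(z - 5)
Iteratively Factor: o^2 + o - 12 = (o - 3)*(o + 4)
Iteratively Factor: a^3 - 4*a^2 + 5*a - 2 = (a - 1)*(a^2 - 3*a + 2) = (a - 1)^2*(a - 2)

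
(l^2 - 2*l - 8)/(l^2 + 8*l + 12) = (l - 4)/(l + 6)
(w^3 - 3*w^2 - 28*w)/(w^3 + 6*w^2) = (w^2 - 3*w - 28)/(w*(w + 6))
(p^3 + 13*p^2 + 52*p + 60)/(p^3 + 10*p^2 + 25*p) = (p^2 + 8*p + 12)/(p*(p + 5))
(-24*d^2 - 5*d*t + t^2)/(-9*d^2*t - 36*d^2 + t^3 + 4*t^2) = (-8*d + t)/(-3*d*t - 12*d + t^2 + 4*t)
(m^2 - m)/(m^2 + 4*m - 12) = m*(m - 1)/(m^2 + 4*m - 12)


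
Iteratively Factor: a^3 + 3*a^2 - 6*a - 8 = (a + 4)*(a^2 - a - 2) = (a - 2)*(a + 4)*(a + 1)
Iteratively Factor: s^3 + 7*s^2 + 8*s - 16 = (s + 4)*(s^2 + 3*s - 4) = (s + 4)^2*(s - 1)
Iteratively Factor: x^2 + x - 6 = (x - 2)*(x + 3)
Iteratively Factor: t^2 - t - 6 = (t + 2)*(t - 3)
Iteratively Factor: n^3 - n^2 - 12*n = (n)*(n^2 - n - 12) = n*(n + 3)*(n - 4)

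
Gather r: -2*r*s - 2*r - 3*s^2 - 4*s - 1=r*(-2*s - 2) - 3*s^2 - 4*s - 1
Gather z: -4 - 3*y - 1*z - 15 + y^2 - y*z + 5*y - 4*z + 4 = y^2 + 2*y + z*(-y - 5) - 15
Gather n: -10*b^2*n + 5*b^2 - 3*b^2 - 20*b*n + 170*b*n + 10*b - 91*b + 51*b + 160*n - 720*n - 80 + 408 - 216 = 2*b^2 - 30*b + n*(-10*b^2 + 150*b - 560) + 112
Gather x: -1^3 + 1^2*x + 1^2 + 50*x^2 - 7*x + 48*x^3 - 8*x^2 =48*x^3 + 42*x^2 - 6*x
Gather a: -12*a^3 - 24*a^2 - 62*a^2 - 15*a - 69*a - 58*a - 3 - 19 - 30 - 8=-12*a^3 - 86*a^2 - 142*a - 60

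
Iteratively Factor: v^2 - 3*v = (v - 3)*(v)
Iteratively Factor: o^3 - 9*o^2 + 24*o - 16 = (o - 4)*(o^2 - 5*o + 4) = (o - 4)^2*(o - 1)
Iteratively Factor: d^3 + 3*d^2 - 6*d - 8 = (d + 1)*(d^2 + 2*d - 8) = (d + 1)*(d + 4)*(d - 2)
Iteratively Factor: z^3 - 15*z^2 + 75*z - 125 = (z - 5)*(z^2 - 10*z + 25) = (z - 5)^2*(z - 5)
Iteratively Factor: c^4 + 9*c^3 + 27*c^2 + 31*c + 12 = (c + 1)*(c^3 + 8*c^2 + 19*c + 12) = (c + 1)^2*(c^2 + 7*c + 12) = (c + 1)^2*(c + 3)*(c + 4)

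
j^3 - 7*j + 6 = (j - 2)*(j - 1)*(j + 3)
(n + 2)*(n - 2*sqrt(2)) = n^2 - 2*sqrt(2)*n + 2*n - 4*sqrt(2)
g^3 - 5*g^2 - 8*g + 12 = (g - 6)*(g - 1)*(g + 2)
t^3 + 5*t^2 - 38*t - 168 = (t - 6)*(t + 4)*(t + 7)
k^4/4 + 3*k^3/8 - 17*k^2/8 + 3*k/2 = k*(k/4 + 1)*(k - 3/2)*(k - 1)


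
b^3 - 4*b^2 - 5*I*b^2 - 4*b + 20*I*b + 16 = (b - 4)*(b - 4*I)*(b - I)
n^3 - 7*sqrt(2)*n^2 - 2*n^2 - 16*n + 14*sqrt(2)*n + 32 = (n - 2)*(n - 8*sqrt(2))*(n + sqrt(2))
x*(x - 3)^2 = x^3 - 6*x^2 + 9*x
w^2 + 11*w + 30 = (w + 5)*(w + 6)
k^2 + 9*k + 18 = (k + 3)*(k + 6)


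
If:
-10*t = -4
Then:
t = 2/5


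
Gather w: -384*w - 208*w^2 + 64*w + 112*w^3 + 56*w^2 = 112*w^3 - 152*w^2 - 320*w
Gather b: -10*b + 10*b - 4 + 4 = 0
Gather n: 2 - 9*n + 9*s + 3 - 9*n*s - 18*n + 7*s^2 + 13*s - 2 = n*(-9*s - 27) + 7*s^2 + 22*s + 3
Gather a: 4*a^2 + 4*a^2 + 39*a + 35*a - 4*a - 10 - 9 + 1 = 8*a^2 + 70*a - 18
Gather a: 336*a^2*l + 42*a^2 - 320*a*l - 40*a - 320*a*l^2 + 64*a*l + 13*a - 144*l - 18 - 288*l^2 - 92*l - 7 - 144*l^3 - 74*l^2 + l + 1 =a^2*(336*l + 42) + a*(-320*l^2 - 256*l - 27) - 144*l^3 - 362*l^2 - 235*l - 24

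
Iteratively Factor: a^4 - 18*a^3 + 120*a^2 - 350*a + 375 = (a - 5)*(a^3 - 13*a^2 + 55*a - 75) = (a - 5)^2*(a^2 - 8*a + 15) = (a - 5)^3*(a - 3)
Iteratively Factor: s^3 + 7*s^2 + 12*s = (s + 4)*(s^2 + 3*s) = s*(s + 4)*(s + 3)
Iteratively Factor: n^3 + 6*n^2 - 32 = (n + 4)*(n^2 + 2*n - 8) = (n + 4)^2*(n - 2)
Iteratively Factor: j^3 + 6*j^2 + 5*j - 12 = (j + 3)*(j^2 + 3*j - 4) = (j - 1)*(j + 3)*(j + 4)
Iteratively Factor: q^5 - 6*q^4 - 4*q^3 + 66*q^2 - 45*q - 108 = (q - 3)*(q^4 - 3*q^3 - 13*q^2 + 27*q + 36) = (q - 3)*(q + 1)*(q^3 - 4*q^2 - 9*q + 36) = (q - 3)^2*(q + 1)*(q^2 - q - 12) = (q - 3)^2*(q + 1)*(q + 3)*(q - 4)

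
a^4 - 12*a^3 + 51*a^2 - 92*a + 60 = (a - 5)*(a - 3)*(a - 2)^2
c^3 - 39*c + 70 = (c - 5)*(c - 2)*(c + 7)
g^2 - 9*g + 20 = (g - 5)*(g - 4)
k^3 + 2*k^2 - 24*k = k*(k - 4)*(k + 6)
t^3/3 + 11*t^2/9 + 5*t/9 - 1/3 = (t/3 + 1)*(t - 1/3)*(t + 1)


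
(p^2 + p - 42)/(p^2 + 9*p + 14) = (p - 6)/(p + 2)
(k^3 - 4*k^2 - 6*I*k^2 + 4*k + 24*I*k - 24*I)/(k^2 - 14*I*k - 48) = (k^2 - 4*k + 4)/(k - 8*I)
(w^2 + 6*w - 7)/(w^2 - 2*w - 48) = (-w^2 - 6*w + 7)/(-w^2 + 2*w + 48)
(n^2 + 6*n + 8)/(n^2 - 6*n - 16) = (n + 4)/(n - 8)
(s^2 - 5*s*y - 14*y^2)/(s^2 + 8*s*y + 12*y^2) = (s - 7*y)/(s + 6*y)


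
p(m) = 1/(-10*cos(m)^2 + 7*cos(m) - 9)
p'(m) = (-20*sin(m)*cos(m) + 7*sin(m))/(-10*cos(m)^2 + 7*cos(m) - 9)^2 = (7 - 20*cos(m))*sin(m)/(10*cos(m)^2 - 7*cos(m) + 9)^2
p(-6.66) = -0.09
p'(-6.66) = 0.03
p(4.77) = -0.12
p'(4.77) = -0.08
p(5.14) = -0.13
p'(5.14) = 0.02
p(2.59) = -0.05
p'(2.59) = 0.03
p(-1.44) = -0.12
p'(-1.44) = -0.06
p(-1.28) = -0.13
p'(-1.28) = -0.02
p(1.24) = -0.13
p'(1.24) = 0.01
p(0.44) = -0.09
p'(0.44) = -0.04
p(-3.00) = -0.04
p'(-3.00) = -0.00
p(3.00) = -0.04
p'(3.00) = 0.01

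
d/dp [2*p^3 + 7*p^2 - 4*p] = 6*p^2 + 14*p - 4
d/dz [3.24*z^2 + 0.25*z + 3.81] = 6.48*z + 0.25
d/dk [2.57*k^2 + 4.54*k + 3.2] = 5.14*k + 4.54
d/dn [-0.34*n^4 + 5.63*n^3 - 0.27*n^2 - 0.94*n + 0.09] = -1.36*n^3 + 16.89*n^2 - 0.54*n - 0.94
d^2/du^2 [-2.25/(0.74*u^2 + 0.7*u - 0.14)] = (2.4642*u^2 + 2.331*u - 2.25*(1.48*u + 0.7)*(2.96*u + 1.4) - 0.4662)/(0.74*u^2 + 0.7*u - 0.14)^3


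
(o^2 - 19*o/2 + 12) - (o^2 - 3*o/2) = 12 - 8*o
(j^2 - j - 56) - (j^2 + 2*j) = -3*j - 56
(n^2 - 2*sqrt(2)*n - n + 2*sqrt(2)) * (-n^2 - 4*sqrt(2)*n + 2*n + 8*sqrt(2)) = -n^4 - 2*sqrt(2)*n^3 + 3*n^3 + 6*sqrt(2)*n^2 + 14*n^2 - 48*n - 4*sqrt(2)*n + 32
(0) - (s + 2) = -s - 2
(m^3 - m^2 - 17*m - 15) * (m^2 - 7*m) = m^5 - 8*m^4 - 10*m^3 + 104*m^2 + 105*m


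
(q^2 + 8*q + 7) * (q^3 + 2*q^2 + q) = q^5 + 10*q^4 + 24*q^3 + 22*q^2 + 7*q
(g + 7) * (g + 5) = g^2 + 12*g + 35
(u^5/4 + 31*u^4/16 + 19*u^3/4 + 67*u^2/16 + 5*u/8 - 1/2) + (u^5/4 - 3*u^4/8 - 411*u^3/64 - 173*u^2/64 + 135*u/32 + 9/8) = u^5/2 + 25*u^4/16 - 107*u^3/64 + 95*u^2/64 + 155*u/32 + 5/8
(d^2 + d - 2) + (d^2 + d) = 2*d^2 + 2*d - 2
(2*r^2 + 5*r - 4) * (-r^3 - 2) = -2*r^5 - 5*r^4 + 4*r^3 - 4*r^2 - 10*r + 8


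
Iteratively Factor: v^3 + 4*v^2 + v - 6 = (v + 2)*(v^2 + 2*v - 3) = (v + 2)*(v + 3)*(v - 1)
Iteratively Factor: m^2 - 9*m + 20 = (m - 4)*(m - 5)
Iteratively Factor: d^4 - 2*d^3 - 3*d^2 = (d + 1)*(d^3 - 3*d^2) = (d - 3)*(d + 1)*(d^2) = d*(d - 3)*(d + 1)*(d)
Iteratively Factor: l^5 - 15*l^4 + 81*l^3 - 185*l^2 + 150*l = (l - 2)*(l^4 - 13*l^3 + 55*l^2 - 75*l) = (l - 5)*(l - 2)*(l^3 - 8*l^2 + 15*l) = l*(l - 5)*(l - 2)*(l^2 - 8*l + 15) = l*(l - 5)*(l - 3)*(l - 2)*(l - 5)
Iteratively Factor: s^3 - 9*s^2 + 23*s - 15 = (s - 5)*(s^2 - 4*s + 3) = (s - 5)*(s - 3)*(s - 1)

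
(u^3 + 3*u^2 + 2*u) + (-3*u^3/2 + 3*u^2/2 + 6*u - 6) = -u^3/2 + 9*u^2/2 + 8*u - 6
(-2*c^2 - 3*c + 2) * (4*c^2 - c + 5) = -8*c^4 - 10*c^3 + c^2 - 17*c + 10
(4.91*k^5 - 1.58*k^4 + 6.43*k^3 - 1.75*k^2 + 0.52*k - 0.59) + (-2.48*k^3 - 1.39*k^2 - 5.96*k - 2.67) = 4.91*k^5 - 1.58*k^4 + 3.95*k^3 - 3.14*k^2 - 5.44*k - 3.26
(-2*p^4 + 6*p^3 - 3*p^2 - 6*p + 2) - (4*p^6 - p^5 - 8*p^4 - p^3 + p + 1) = -4*p^6 + p^5 + 6*p^4 + 7*p^3 - 3*p^2 - 7*p + 1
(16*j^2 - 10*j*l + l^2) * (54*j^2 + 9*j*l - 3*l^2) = 864*j^4 - 396*j^3*l - 84*j^2*l^2 + 39*j*l^3 - 3*l^4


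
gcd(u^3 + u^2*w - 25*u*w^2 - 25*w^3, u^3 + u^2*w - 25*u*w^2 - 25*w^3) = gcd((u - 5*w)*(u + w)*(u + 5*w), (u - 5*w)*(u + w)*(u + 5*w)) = u^3 + u^2*w - 25*u*w^2 - 25*w^3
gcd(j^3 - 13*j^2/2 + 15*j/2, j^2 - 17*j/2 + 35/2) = j - 5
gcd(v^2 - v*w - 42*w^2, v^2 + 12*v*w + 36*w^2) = v + 6*w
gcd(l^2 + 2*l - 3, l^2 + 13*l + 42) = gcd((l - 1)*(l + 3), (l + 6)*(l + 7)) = 1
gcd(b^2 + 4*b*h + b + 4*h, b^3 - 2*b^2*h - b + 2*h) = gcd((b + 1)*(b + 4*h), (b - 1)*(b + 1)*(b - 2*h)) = b + 1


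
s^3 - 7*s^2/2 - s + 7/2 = (s - 7/2)*(s - 1)*(s + 1)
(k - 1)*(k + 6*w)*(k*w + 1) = k^3*w + 6*k^2*w^2 - k^2*w + k^2 - 6*k*w^2 + 6*k*w - k - 6*w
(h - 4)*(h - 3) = h^2 - 7*h + 12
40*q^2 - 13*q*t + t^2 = (-8*q + t)*(-5*q + t)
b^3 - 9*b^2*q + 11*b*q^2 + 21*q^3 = (b - 7*q)*(b - 3*q)*(b + q)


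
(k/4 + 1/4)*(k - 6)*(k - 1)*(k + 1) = k^4/4 - 5*k^3/4 - 7*k^2/4 + 5*k/4 + 3/2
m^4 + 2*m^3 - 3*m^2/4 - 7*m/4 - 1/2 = (m - 1)*(m + 1/2)^2*(m + 2)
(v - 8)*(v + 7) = v^2 - v - 56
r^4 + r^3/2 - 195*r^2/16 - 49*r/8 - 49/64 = (r - 7/2)*(r + 1/4)^2*(r + 7/2)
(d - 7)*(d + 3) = d^2 - 4*d - 21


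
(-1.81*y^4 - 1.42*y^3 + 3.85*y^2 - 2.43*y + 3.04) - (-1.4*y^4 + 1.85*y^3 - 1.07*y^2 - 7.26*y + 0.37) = -0.41*y^4 - 3.27*y^3 + 4.92*y^2 + 4.83*y + 2.67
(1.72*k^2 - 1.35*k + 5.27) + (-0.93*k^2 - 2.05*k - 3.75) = 0.79*k^2 - 3.4*k + 1.52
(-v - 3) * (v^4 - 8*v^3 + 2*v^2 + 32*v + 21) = -v^5 + 5*v^4 + 22*v^3 - 38*v^2 - 117*v - 63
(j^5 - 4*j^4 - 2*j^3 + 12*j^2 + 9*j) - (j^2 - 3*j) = j^5 - 4*j^4 - 2*j^3 + 11*j^2 + 12*j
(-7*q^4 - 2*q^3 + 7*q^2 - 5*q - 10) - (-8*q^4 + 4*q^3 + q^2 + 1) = q^4 - 6*q^3 + 6*q^2 - 5*q - 11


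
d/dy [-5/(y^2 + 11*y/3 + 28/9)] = 135*(6*y + 11)/(9*y^2 + 33*y + 28)^2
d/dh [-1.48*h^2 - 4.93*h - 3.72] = -2.96*h - 4.93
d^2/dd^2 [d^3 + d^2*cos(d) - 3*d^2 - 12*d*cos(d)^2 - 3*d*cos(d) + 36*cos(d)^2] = -d^2*cos(d) - 4*d*sin(d) + 3*d*cos(d) + 24*d*cos(2*d) + 6*d + 6*sin(d) + 24*sin(2*d) + 2*cos(d) - 72*cos(2*d) - 6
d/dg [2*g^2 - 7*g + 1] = 4*g - 7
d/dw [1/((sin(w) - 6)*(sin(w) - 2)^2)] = (14 - 3*sin(w))*cos(w)/((sin(w) - 6)^2*(sin(w) - 2)^3)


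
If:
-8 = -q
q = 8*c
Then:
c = 1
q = 8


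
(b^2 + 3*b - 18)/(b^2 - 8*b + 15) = (b + 6)/(b - 5)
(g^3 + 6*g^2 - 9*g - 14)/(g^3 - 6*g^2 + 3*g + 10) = (g + 7)/(g - 5)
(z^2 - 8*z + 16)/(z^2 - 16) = (z - 4)/(z + 4)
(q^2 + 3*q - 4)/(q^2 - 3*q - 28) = (q - 1)/(q - 7)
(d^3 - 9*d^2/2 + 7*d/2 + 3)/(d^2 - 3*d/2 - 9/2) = (2*d^2 - 3*d - 2)/(2*d + 3)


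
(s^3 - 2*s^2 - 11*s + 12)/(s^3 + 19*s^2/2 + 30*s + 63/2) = 2*(s^2 - 5*s + 4)/(2*s^2 + 13*s + 21)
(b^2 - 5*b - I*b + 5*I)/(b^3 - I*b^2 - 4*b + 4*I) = (b - 5)/(b^2 - 4)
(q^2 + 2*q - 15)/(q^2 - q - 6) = (q + 5)/(q + 2)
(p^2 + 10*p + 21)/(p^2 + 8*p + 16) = (p^2 + 10*p + 21)/(p^2 + 8*p + 16)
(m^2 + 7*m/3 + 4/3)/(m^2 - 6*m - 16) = (3*m^2 + 7*m + 4)/(3*(m^2 - 6*m - 16))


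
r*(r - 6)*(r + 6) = r^3 - 36*r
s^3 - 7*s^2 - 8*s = s*(s - 8)*(s + 1)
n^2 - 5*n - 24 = (n - 8)*(n + 3)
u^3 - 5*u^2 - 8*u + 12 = (u - 6)*(u - 1)*(u + 2)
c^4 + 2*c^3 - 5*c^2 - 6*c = c*(c - 2)*(c + 1)*(c + 3)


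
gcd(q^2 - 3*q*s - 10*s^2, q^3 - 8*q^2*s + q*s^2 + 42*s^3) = q + 2*s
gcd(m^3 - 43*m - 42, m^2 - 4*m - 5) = m + 1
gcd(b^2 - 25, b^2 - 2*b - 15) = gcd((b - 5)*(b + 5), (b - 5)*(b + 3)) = b - 5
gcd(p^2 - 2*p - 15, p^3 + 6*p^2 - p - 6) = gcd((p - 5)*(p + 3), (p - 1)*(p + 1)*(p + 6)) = 1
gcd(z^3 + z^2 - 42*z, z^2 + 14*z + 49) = z + 7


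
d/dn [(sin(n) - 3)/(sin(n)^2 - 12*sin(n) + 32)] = (6*sin(n) + cos(n)^2 - 5)*cos(n)/(sin(n)^2 - 12*sin(n) + 32)^2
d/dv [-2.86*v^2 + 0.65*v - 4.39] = 0.65 - 5.72*v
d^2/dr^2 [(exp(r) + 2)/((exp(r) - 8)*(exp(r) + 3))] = (exp(4*r) + 13*exp(3*r) + 114*exp(2*r) + 122*exp(r) + 336)*exp(r)/(exp(6*r) - 15*exp(5*r) + 3*exp(4*r) + 595*exp(3*r) - 72*exp(2*r) - 8640*exp(r) - 13824)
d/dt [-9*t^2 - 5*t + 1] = -18*t - 5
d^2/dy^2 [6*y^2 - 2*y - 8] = 12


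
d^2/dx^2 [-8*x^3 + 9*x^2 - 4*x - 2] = 18 - 48*x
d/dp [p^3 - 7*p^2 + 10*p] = 3*p^2 - 14*p + 10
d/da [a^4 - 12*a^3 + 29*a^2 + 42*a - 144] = 4*a^3 - 36*a^2 + 58*a + 42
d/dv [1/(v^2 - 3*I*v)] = (-2*v + 3*I)/(v^2*(v - 3*I)^2)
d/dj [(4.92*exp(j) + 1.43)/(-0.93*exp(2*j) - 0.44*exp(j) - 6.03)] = (4.5756*exp(2*j) + 2.6598*exp(j) - 29.0384)*exp(j)/(0.8649*exp(4*j) + 0.8184*exp(3*j) + 11.4094*exp(2*j) + 5.3064*exp(j) + 36.3609)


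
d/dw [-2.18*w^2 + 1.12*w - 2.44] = 1.12 - 4.36*w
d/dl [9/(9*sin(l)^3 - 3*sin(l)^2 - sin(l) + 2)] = 9*(-27*sin(l)^2 + 6*sin(l) + 1)*cos(l)/(9*sin(l)^3 - 3*sin(l)^2 - sin(l) + 2)^2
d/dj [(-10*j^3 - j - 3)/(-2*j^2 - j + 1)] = (-(4*j + 1)*(10*j^3 + j + 3) + (30*j^2 + 1)*(2*j^2 + j - 1))/(2*j^2 + j - 1)^2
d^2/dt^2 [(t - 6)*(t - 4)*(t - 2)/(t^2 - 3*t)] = 2*(17*t^3 - 144*t^2 + 432*t - 432)/(t^3*(t^3 - 9*t^2 + 27*t - 27))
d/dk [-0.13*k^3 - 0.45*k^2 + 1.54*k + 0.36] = -0.39*k^2 - 0.9*k + 1.54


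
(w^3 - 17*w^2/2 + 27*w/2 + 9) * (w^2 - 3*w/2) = w^5 - 10*w^4 + 105*w^3/4 - 45*w^2/4 - 27*w/2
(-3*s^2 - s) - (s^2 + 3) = -4*s^2 - s - 3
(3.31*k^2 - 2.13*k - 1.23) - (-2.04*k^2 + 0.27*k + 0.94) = 5.35*k^2 - 2.4*k - 2.17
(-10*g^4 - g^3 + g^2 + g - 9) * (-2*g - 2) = 20*g^5 + 22*g^4 - 4*g^2 + 16*g + 18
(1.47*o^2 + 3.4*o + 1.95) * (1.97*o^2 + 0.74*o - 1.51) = 2.8959*o^4 + 7.7858*o^3 + 4.1378*o^2 - 3.691*o - 2.9445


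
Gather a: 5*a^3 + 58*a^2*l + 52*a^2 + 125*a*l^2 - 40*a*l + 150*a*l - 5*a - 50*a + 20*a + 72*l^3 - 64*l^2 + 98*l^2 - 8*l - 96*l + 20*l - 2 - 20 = 5*a^3 + a^2*(58*l + 52) + a*(125*l^2 + 110*l - 35) + 72*l^3 + 34*l^2 - 84*l - 22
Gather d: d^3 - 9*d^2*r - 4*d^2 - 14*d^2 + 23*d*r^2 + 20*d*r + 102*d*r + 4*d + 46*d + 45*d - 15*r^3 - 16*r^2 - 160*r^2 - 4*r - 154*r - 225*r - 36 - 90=d^3 + d^2*(-9*r - 18) + d*(23*r^2 + 122*r + 95) - 15*r^3 - 176*r^2 - 383*r - 126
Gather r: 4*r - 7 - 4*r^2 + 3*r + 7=-4*r^2 + 7*r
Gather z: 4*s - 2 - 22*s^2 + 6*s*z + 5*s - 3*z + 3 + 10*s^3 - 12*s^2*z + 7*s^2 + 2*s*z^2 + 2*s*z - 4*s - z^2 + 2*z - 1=10*s^3 - 15*s^2 + 5*s + z^2*(2*s - 1) + z*(-12*s^2 + 8*s - 1)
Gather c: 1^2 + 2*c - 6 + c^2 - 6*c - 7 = c^2 - 4*c - 12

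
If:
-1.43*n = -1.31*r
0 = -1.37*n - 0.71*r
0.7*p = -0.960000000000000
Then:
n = 0.00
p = -1.37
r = 0.00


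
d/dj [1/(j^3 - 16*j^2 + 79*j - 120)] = (-3*j^2 + 32*j - 79)/(j^3 - 16*j^2 + 79*j - 120)^2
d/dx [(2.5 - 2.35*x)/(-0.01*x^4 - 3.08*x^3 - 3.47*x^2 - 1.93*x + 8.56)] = (-0.0705*x^4 - 14.376*x^3 + 14.9455*x^2 + 17.35*x - 15.291)/(0.0001*x^8 + 0.0616*x^7 + 9.5558*x^6 + 21.4138*x^5 + 23.7585*x^4 - 39.3354*x^3 - 55.6815*x^2 - 33.0416*x + 73.2736)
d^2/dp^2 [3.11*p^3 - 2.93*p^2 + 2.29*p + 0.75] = 18.66*p - 5.86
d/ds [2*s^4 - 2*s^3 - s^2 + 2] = 2*s*(4*s^2 - 3*s - 1)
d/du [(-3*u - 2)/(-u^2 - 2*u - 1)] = (-3*u - 1)/(u^3 + 3*u^2 + 3*u + 1)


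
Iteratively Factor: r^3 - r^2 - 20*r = (r + 4)*(r^2 - 5*r) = r*(r + 4)*(r - 5)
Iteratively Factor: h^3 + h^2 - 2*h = (h)*(h^2 + h - 2) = h*(h - 1)*(h + 2)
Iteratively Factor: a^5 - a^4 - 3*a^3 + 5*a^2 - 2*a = (a + 2)*(a^4 - 3*a^3 + 3*a^2 - a) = a*(a + 2)*(a^3 - 3*a^2 + 3*a - 1) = a*(a - 1)*(a + 2)*(a^2 - 2*a + 1) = a*(a - 1)^2*(a + 2)*(a - 1)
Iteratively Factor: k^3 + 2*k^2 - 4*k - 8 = (k - 2)*(k^2 + 4*k + 4) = (k - 2)*(k + 2)*(k + 2)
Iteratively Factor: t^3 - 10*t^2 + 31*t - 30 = (t - 2)*(t^2 - 8*t + 15) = (t - 5)*(t - 2)*(t - 3)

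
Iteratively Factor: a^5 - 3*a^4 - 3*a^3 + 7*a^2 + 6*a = (a + 1)*(a^4 - 4*a^3 + a^2 + 6*a) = (a - 2)*(a + 1)*(a^3 - 2*a^2 - 3*a) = a*(a - 2)*(a + 1)*(a^2 - 2*a - 3) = a*(a - 2)*(a + 1)^2*(a - 3)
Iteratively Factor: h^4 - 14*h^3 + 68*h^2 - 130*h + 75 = (h - 3)*(h^3 - 11*h^2 + 35*h - 25) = (h - 3)*(h - 1)*(h^2 - 10*h + 25) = (h - 5)*(h - 3)*(h - 1)*(h - 5)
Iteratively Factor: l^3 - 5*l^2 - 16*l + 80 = (l + 4)*(l^2 - 9*l + 20) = (l - 5)*(l + 4)*(l - 4)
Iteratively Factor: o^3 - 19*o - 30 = (o - 5)*(o^2 + 5*o + 6) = (o - 5)*(o + 3)*(o + 2)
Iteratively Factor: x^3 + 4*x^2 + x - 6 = (x + 3)*(x^2 + x - 2) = (x - 1)*(x + 3)*(x + 2)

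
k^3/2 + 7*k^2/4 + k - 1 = (k/2 + 1)*(k - 1/2)*(k + 2)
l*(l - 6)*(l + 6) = l^3 - 36*l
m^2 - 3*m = m*(m - 3)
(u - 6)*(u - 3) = u^2 - 9*u + 18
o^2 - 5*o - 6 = (o - 6)*(o + 1)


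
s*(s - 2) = s^2 - 2*s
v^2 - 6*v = v*(v - 6)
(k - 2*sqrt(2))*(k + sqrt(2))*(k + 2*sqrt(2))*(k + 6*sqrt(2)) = k^4 + 7*sqrt(2)*k^3 + 4*k^2 - 56*sqrt(2)*k - 96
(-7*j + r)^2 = 49*j^2 - 14*j*r + r^2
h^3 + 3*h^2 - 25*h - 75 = (h - 5)*(h + 3)*(h + 5)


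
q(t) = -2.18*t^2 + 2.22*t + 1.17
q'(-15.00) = 67.62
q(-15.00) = -522.63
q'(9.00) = -37.02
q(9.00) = -155.43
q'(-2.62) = 13.64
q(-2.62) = -19.61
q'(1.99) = -6.46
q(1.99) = -3.05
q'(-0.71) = 5.32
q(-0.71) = -1.51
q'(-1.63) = 9.33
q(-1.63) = -8.24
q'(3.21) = -11.78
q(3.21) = -14.17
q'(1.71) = -5.24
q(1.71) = -1.41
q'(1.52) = -4.41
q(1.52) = -0.49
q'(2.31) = -7.85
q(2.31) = -5.33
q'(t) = 2.22 - 4.36*t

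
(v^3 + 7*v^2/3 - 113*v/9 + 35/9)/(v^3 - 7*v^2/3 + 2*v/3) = (3*v^2 + 8*v - 35)/(3*v*(v - 2))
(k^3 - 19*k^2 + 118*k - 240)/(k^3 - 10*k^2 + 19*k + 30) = (k - 8)/(k + 1)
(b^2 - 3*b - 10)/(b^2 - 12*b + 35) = (b + 2)/(b - 7)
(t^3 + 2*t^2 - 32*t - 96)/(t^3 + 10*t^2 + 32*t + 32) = (t - 6)/(t + 2)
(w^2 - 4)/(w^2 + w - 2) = (w - 2)/(w - 1)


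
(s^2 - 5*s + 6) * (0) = 0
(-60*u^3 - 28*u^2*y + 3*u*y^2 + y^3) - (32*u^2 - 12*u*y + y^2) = -60*u^3 - 28*u^2*y - 32*u^2 + 3*u*y^2 + 12*u*y + y^3 - y^2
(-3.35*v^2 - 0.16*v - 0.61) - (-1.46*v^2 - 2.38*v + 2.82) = -1.89*v^2 + 2.22*v - 3.43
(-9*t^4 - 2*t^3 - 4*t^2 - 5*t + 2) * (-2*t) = 18*t^5 + 4*t^4 + 8*t^3 + 10*t^2 - 4*t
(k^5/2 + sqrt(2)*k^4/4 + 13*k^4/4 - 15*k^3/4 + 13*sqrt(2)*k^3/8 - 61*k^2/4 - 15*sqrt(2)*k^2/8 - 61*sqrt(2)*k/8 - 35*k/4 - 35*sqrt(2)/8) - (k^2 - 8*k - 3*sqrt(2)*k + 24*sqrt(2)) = k^5/2 + sqrt(2)*k^4/4 + 13*k^4/4 - 15*k^3/4 + 13*sqrt(2)*k^3/8 - 65*k^2/4 - 15*sqrt(2)*k^2/8 - 37*sqrt(2)*k/8 - 3*k/4 - 227*sqrt(2)/8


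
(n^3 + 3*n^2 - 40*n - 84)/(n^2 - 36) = (n^2 + 9*n + 14)/(n + 6)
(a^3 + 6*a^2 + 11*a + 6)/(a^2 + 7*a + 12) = (a^2 + 3*a + 2)/(a + 4)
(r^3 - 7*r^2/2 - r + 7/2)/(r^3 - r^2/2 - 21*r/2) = (r^2 - 1)/(r*(r + 3))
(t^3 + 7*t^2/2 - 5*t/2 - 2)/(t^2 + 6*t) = (2*t^3 + 7*t^2 - 5*t - 4)/(2*t*(t + 6))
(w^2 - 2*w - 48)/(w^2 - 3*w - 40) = (w + 6)/(w + 5)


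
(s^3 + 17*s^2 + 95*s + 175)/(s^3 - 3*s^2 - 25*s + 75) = (s^2 + 12*s + 35)/(s^2 - 8*s + 15)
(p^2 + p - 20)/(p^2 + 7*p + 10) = (p - 4)/(p + 2)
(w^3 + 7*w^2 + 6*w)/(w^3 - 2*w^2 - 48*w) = (w + 1)/(w - 8)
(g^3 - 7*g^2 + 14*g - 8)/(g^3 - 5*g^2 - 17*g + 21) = (g^2 - 6*g + 8)/(g^2 - 4*g - 21)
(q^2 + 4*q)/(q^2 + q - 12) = q/(q - 3)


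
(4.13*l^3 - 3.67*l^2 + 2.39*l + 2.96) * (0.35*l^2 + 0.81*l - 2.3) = 1.4455*l^5 + 2.0608*l^4 - 11.6352*l^3 + 11.4129*l^2 - 3.0994*l - 6.808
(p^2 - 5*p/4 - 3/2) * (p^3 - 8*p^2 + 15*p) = p^5 - 37*p^4/4 + 47*p^3/2 - 27*p^2/4 - 45*p/2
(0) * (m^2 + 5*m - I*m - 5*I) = 0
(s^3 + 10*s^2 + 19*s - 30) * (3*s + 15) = 3*s^4 + 45*s^3 + 207*s^2 + 195*s - 450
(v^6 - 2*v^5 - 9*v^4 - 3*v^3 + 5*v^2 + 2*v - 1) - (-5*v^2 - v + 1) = v^6 - 2*v^5 - 9*v^4 - 3*v^3 + 10*v^2 + 3*v - 2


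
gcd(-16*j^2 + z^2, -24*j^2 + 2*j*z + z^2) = -4*j + z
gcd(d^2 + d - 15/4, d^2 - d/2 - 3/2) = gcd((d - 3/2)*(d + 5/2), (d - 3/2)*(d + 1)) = d - 3/2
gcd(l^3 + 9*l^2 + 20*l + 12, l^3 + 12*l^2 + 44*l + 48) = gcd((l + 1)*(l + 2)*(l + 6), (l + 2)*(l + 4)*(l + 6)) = l^2 + 8*l + 12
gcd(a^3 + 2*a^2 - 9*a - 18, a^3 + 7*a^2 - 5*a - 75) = a - 3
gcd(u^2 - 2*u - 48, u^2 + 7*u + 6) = u + 6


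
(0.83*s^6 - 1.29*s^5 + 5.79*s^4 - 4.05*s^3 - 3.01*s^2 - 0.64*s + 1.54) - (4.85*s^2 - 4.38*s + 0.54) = 0.83*s^6 - 1.29*s^5 + 5.79*s^4 - 4.05*s^3 - 7.86*s^2 + 3.74*s + 1.0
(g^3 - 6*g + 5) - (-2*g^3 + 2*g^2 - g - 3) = 3*g^3 - 2*g^2 - 5*g + 8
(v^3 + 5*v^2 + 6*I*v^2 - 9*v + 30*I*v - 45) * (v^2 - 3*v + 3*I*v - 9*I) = v^5 + 2*v^4 + 9*I*v^4 - 42*v^3 + 18*I*v^3 - 54*v^2 - 162*I*v^2 + 405*v - 54*I*v + 405*I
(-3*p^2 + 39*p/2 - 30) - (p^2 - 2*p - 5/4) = -4*p^2 + 43*p/2 - 115/4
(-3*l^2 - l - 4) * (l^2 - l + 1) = -3*l^4 + 2*l^3 - 6*l^2 + 3*l - 4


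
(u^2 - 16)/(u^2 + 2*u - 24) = (u + 4)/(u + 6)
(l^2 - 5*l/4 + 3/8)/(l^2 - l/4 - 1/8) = (4*l - 3)/(4*l + 1)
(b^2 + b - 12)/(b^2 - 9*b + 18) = (b + 4)/(b - 6)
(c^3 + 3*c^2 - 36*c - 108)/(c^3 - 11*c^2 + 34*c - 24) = (c^2 + 9*c + 18)/(c^2 - 5*c + 4)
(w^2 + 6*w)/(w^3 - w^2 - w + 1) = w*(w + 6)/(w^3 - w^2 - w + 1)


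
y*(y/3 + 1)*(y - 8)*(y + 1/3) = y^4/3 - 14*y^3/9 - 77*y^2/9 - 8*y/3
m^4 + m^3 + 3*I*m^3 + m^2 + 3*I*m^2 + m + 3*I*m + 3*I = (m + 1)*(m - I)*(m + I)*(m + 3*I)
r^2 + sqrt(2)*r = r*(r + sqrt(2))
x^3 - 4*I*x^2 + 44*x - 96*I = (x - 8*I)*(x - 2*I)*(x + 6*I)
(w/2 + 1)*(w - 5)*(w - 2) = w^3/2 - 5*w^2/2 - 2*w + 10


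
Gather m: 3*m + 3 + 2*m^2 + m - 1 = 2*m^2 + 4*m + 2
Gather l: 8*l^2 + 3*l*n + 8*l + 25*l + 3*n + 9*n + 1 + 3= 8*l^2 + l*(3*n + 33) + 12*n + 4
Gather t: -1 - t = -t - 1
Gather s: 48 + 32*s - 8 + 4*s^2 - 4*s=4*s^2 + 28*s + 40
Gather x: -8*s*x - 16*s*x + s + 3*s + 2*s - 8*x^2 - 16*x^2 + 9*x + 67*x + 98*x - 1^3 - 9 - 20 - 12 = 6*s - 24*x^2 + x*(174 - 24*s) - 42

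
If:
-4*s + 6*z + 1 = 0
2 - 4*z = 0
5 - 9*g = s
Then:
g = 4/9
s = 1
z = 1/2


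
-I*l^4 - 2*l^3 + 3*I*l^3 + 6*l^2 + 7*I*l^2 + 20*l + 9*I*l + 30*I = (l - 5)*(l + 2)*(l - 3*I)*(-I*l + 1)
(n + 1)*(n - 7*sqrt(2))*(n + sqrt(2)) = n^3 - 6*sqrt(2)*n^2 + n^2 - 14*n - 6*sqrt(2)*n - 14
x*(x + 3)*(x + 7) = x^3 + 10*x^2 + 21*x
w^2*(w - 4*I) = w^3 - 4*I*w^2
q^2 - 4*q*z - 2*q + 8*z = (q - 2)*(q - 4*z)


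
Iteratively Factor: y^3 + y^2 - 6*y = (y + 3)*(y^2 - 2*y) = (y - 2)*(y + 3)*(y)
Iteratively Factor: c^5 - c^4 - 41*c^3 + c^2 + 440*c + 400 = (c + 1)*(c^4 - 2*c^3 - 39*c^2 + 40*c + 400) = (c - 5)*(c + 1)*(c^3 + 3*c^2 - 24*c - 80) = (c - 5)*(c + 1)*(c + 4)*(c^2 - c - 20) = (c - 5)*(c + 1)*(c + 4)^2*(c - 5)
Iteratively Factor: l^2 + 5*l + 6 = (l + 3)*(l + 2)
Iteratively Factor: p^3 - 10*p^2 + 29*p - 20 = (p - 4)*(p^2 - 6*p + 5) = (p - 4)*(p - 1)*(p - 5)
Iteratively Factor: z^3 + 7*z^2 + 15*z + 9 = (z + 3)*(z^2 + 4*z + 3) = (z + 1)*(z + 3)*(z + 3)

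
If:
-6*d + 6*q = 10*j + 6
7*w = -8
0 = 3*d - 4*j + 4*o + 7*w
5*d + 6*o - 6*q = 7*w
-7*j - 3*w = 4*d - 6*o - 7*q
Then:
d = 2510/679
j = -4299/2716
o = -6397/2716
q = 5591/2716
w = -8/7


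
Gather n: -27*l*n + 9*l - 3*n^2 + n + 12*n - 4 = 9*l - 3*n^2 + n*(13 - 27*l) - 4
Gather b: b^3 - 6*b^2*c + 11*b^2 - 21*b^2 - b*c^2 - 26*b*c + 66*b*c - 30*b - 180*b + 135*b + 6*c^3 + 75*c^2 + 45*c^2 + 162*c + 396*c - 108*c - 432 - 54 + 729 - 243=b^3 + b^2*(-6*c - 10) + b*(-c^2 + 40*c - 75) + 6*c^3 + 120*c^2 + 450*c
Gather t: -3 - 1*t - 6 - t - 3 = -2*t - 12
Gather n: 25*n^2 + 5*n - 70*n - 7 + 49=25*n^2 - 65*n + 42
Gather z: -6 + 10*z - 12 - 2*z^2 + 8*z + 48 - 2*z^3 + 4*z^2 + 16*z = -2*z^3 + 2*z^2 + 34*z + 30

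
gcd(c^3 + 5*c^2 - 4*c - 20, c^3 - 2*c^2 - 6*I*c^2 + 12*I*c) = c - 2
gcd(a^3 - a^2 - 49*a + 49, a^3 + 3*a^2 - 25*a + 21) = a^2 + 6*a - 7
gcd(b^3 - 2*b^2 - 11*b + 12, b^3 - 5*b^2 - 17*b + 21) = b^2 + 2*b - 3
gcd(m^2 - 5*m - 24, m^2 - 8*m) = m - 8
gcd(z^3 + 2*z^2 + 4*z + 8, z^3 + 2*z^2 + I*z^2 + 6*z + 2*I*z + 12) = z^2 + z*(2 - 2*I) - 4*I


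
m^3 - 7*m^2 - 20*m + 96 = (m - 8)*(m - 3)*(m + 4)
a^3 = a^3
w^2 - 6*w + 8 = (w - 4)*(w - 2)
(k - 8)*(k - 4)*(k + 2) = k^3 - 10*k^2 + 8*k + 64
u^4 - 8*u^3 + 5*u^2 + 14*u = u*(u - 7)*(u - 2)*(u + 1)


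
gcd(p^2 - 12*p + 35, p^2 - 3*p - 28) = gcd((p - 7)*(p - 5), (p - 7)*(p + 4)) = p - 7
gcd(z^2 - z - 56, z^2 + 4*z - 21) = z + 7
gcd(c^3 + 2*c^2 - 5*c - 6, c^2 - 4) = c - 2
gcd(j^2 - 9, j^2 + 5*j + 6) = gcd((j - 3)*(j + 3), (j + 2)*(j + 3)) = j + 3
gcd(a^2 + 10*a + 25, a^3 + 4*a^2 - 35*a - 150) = a^2 + 10*a + 25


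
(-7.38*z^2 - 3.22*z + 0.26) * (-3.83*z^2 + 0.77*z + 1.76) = 28.2654*z^4 + 6.65*z^3 - 16.464*z^2 - 5.467*z + 0.4576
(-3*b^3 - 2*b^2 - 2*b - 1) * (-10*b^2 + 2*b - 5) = 30*b^5 + 14*b^4 + 31*b^3 + 16*b^2 + 8*b + 5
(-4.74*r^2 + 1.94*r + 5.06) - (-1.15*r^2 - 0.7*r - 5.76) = -3.59*r^2 + 2.64*r + 10.82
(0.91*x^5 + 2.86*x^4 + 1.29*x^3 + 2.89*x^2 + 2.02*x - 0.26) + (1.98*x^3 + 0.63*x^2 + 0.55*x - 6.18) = 0.91*x^5 + 2.86*x^4 + 3.27*x^3 + 3.52*x^2 + 2.57*x - 6.44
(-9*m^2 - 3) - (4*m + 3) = -9*m^2 - 4*m - 6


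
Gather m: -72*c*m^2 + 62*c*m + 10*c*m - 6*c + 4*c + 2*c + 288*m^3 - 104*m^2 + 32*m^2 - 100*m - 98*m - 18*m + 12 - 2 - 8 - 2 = 288*m^3 + m^2*(-72*c - 72) + m*(72*c - 216)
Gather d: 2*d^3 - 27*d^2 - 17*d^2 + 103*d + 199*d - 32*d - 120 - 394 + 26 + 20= 2*d^3 - 44*d^2 + 270*d - 468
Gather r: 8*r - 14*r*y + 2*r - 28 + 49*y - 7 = r*(10 - 14*y) + 49*y - 35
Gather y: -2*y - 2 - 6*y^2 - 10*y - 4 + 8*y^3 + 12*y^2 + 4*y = 8*y^3 + 6*y^2 - 8*y - 6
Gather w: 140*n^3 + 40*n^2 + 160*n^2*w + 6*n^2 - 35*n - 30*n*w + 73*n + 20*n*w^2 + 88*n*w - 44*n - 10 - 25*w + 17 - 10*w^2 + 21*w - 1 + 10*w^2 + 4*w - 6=140*n^3 + 46*n^2 + 20*n*w^2 - 6*n + w*(160*n^2 + 58*n)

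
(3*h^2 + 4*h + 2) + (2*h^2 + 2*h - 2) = 5*h^2 + 6*h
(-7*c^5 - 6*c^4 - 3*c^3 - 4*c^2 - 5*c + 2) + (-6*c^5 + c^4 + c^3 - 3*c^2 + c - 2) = -13*c^5 - 5*c^4 - 2*c^3 - 7*c^2 - 4*c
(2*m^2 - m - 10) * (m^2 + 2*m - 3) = 2*m^4 + 3*m^3 - 18*m^2 - 17*m + 30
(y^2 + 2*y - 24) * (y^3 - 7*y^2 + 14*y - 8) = y^5 - 5*y^4 - 24*y^3 + 188*y^2 - 352*y + 192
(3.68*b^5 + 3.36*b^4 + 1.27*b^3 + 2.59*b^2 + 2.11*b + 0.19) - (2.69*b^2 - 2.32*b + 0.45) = 3.68*b^5 + 3.36*b^4 + 1.27*b^3 - 0.1*b^2 + 4.43*b - 0.26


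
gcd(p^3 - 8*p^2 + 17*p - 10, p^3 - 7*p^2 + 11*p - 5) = p^2 - 6*p + 5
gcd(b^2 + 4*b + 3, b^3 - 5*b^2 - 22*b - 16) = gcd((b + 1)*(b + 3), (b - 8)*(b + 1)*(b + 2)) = b + 1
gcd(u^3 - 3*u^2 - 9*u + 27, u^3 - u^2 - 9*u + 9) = u^2 - 9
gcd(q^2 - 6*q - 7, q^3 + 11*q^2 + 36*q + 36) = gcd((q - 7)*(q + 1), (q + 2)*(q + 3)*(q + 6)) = 1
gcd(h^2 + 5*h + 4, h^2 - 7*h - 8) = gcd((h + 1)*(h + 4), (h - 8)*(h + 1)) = h + 1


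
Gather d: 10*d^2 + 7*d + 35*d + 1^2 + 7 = 10*d^2 + 42*d + 8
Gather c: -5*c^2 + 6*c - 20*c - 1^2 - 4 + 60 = -5*c^2 - 14*c + 55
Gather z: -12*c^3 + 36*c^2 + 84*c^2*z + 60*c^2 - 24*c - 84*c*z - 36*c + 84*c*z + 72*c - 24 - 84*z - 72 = -12*c^3 + 96*c^2 + 12*c + z*(84*c^2 - 84) - 96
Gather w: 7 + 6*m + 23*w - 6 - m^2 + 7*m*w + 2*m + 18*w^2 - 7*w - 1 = -m^2 + 8*m + 18*w^2 + w*(7*m + 16)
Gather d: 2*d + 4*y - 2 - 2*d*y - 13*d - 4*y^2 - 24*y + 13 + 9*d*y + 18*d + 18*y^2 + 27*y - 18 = d*(7*y + 7) + 14*y^2 + 7*y - 7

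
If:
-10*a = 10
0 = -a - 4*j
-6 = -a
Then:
No Solution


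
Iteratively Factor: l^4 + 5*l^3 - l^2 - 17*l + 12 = (l + 3)*(l^3 + 2*l^2 - 7*l + 4) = (l - 1)*(l + 3)*(l^2 + 3*l - 4) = (l - 1)*(l + 3)*(l + 4)*(l - 1)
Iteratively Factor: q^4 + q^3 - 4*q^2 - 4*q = (q)*(q^3 + q^2 - 4*q - 4) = q*(q + 1)*(q^2 - 4) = q*(q - 2)*(q + 1)*(q + 2)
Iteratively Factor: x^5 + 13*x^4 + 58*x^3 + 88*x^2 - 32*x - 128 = (x + 2)*(x^4 + 11*x^3 + 36*x^2 + 16*x - 64) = (x + 2)*(x + 4)*(x^3 + 7*x^2 + 8*x - 16) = (x + 2)*(x + 4)^2*(x^2 + 3*x - 4) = (x + 2)*(x + 4)^3*(x - 1)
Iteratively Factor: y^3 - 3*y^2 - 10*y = (y)*(y^2 - 3*y - 10) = y*(y - 5)*(y + 2)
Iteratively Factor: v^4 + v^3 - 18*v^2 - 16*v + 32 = (v + 2)*(v^3 - v^2 - 16*v + 16) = (v - 4)*(v + 2)*(v^2 + 3*v - 4) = (v - 4)*(v + 2)*(v + 4)*(v - 1)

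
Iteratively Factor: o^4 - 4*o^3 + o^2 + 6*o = (o - 3)*(o^3 - o^2 - 2*o) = (o - 3)*(o - 2)*(o^2 + o) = (o - 3)*(o - 2)*(o + 1)*(o)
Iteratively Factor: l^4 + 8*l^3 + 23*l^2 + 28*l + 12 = (l + 3)*(l^3 + 5*l^2 + 8*l + 4) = (l + 2)*(l + 3)*(l^2 + 3*l + 2) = (l + 1)*(l + 2)*(l + 3)*(l + 2)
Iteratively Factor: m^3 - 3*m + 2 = (m + 2)*(m^2 - 2*m + 1) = (m - 1)*(m + 2)*(m - 1)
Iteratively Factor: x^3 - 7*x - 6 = (x + 1)*(x^2 - x - 6) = (x - 3)*(x + 1)*(x + 2)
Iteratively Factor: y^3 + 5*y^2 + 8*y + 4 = (y + 1)*(y^2 + 4*y + 4) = (y + 1)*(y + 2)*(y + 2)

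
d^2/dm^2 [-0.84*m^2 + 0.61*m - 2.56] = -1.68000000000000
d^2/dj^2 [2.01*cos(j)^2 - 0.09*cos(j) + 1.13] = 0.09*cos(j) - 4.02*cos(2*j)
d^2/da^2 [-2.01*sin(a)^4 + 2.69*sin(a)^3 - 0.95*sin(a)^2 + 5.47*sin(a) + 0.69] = 32.16*sin(a)^4 - 24.21*sin(a)^3 - 20.32*sin(a)^2 + 10.67*sin(a) - 1.9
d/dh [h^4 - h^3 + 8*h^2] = h*(4*h^2 - 3*h + 16)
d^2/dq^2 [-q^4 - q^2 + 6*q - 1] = -12*q^2 - 2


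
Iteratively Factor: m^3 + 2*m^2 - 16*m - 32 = (m + 4)*(m^2 - 2*m - 8) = (m - 4)*(m + 4)*(m + 2)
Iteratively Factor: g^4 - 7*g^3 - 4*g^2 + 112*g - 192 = (g - 3)*(g^3 - 4*g^2 - 16*g + 64) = (g - 4)*(g - 3)*(g^2 - 16) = (g - 4)*(g - 3)*(g + 4)*(g - 4)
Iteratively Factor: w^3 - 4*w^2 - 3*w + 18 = (w - 3)*(w^2 - w - 6) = (w - 3)^2*(w + 2)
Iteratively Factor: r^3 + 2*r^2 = (r)*(r^2 + 2*r) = r*(r + 2)*(r)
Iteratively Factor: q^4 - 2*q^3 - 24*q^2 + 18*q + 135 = (q + 3)*(q^3 - 5*q^2 - 9*q + 45) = (q - 3)*(q + 3)*(q^2 - 2*q - 15) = (q - 5)*(q - 3)*(q + 3)*(q + 3)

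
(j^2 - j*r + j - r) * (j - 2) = j^3 - j^2*r - j^2 + j*r - 2*j + 2*r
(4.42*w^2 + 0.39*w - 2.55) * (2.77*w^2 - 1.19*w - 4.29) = 12.2434*w^4 - 4.1795*w^3 - 26.4894*w^2 + 1.3614*w + 10.9395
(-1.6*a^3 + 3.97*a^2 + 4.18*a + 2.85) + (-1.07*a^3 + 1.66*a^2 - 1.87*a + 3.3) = -2.67*a^3 + 5.63*a^2 + 2.31*a + 6.15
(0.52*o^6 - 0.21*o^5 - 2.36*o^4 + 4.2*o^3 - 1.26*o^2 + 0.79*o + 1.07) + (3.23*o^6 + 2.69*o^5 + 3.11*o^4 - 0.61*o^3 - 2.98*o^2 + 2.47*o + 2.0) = 3.75*o^6 + 2.48*o^5 + 0.75*o^4 + 3.59*o^3 - 4.24*o^2 + 3.26*o + 3.07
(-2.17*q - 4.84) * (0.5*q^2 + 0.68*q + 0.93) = -1.085*q^3 - 3.8956*q^2 - 5.3093*q - 4.5012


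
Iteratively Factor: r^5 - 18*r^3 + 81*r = (r + 3)*(r^4 - 3*r^3 - 9*r^2 + 27*r) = (r + 3)^2*(r^3 - 6*r^2 + 9*r) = (r - 3)*(r + 3)^2*(r^2 - 3*r) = r*(r - 3)*(r + 3)^2*(r - 3)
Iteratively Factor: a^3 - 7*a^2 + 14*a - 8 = (a - 1)*(a^2 - 6*a + 8) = (a - 2)*(a - 1)*(a - 4)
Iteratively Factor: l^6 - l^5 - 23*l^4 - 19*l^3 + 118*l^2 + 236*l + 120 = (l - 5)*(l^5 + 4*l^4 - 3*l^3 - 34*l^2 - 52*l - 24) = (l - 5)*(l + 1)*(l^4 + 3*l^3 - 6*l^2 - 28*l - 24) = (l - 5)*(l + 1)*(l + 2)*(l^3 + l^2 - 8*l - 12) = (l - 5)*(l - 3)*(l + 1)*(l + 2)*(l^2 + 4*l + 4) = (l - 5)*(l - 3)*(l + 1)*(l + 2)^2*(l + 2)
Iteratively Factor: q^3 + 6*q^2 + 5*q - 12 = (q + 4)*(q^2 + 2*q - 3) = (q + 3)*(q + 4)*(q - 1)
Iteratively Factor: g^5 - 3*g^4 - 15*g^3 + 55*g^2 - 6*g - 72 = (g + 4)*(g^4 - 7*g^3 + 13*g^2 + 3*g - 18) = (g - 3)*(g + 4)*(g^3 - 4*g^2 + g + 6) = (g - 3)^2*(g + 4)*(g^2 - g - 2) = (g - 3)^2*(g - 2)*(g + 4)*(g + 1)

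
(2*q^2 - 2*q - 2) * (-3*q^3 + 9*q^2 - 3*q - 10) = -6*q^5 + 24*q^4 - 18*q^3 - 32*q^2 + 26*q + 20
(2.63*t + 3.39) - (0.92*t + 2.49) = 1.71*t + 0.9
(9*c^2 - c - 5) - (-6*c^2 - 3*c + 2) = 15*c^2 + 2*c - 7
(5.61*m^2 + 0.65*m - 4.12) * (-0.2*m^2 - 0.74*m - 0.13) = -1.122*m^4 - 4.2814*m^3 - 0.3863*m^2 + 2.9643*m + 0.5356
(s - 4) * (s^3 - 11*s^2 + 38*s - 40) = s^4 - 15*s^3 + 82*s^2 - 192*s + 160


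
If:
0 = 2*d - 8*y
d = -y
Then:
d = 0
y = 0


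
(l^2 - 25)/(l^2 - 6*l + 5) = (l + 5)/(l - 1)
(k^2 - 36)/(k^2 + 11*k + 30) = (k - 6)/(k + 5)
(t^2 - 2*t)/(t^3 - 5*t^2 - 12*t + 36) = t/(t^2 - 3*t - 18)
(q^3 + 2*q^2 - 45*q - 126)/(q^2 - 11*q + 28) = (q^2 + 9*q + 18)/(q - 4)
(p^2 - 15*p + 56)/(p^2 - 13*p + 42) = (p - 8)/(p - 6)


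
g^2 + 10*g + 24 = (g + 4)*(g + 6)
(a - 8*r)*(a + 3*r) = a^2 - 5*a*r - 24*r^2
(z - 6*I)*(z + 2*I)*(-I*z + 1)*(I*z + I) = z^4 + z^3 - 3*I*z^3 + 16*z^2 - 3*I*z^2 + 16*z + 12*I*z + 12*I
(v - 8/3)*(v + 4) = v^2 + 4*v/3 - 32/3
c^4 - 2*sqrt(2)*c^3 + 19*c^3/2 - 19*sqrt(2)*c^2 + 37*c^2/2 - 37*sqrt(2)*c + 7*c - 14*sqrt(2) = (c + 1/2)*(c + 2)*(c + 7)*(c - 2*sqrt(2))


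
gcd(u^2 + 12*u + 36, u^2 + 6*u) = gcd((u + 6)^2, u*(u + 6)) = u + 6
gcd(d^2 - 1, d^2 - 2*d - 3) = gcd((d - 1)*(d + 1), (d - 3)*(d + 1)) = d + 1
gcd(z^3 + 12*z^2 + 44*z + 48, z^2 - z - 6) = z + 2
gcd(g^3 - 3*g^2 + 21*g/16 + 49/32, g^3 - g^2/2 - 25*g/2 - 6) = g + 1/2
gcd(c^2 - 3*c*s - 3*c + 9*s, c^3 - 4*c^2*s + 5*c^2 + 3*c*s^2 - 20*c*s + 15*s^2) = -c + 3*s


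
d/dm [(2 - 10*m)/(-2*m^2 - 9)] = 2*(-10*m^2 + 4*m + 45)/(4*m^4 + 36*m^2 + 81)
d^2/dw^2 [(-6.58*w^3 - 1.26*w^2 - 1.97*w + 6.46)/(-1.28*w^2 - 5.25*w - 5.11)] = (1.4210854715202e-14*w^5 + 5.6843418860808e-14*w^4 + 266.166468*w^3 + 946.196868*w^2 + 693.126252*w - 311.498222)/(2.097152*w^6 + 25.8048*w^5 + 130.956672*w^4 + 350.738325*w^3 + 522.803589*w^2 + 411.265575*w + 133.432831)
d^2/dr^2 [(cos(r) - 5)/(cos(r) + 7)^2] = (-471*cos(r)/4 + 24*cos(2*r) - cos(3*r)/4 - 34)/(cos(r) + 7)^4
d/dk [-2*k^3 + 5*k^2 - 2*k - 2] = -6*k^2 + 10*k - 2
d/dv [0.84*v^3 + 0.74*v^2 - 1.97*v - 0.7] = 2.52*v^2 + 1.48*v - 1.97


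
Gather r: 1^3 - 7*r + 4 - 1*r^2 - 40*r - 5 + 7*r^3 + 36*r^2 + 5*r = 7*r^3 + 35*r^2 - 42*r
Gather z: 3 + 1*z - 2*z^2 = -2*z^2 + z + 3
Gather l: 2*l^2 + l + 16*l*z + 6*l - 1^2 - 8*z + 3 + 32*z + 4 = 2*l^2 + l*(16*z + 7) + 24*z + 6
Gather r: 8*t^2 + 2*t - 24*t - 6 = 8*t^2 - 22*t - 6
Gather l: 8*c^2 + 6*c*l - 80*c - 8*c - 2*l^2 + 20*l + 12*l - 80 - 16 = 8*c^2 - 88*c - 2*l^2 + l*(6*c + 32) - 96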